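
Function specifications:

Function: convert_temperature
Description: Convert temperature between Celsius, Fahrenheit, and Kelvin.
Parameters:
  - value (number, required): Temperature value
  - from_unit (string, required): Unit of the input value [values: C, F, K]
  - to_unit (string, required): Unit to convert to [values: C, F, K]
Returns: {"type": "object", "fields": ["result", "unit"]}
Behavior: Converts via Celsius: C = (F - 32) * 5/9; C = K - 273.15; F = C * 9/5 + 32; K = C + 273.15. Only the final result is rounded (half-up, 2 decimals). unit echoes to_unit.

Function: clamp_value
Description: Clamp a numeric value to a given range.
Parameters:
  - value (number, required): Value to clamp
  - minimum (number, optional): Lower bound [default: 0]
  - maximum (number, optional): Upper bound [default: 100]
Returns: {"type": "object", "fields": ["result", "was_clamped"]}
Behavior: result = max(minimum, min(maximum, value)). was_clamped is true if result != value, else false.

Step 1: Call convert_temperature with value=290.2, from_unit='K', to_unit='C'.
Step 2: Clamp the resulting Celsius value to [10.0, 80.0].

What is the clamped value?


Step 1: convert_temperature(value=290.2, from_unit=K, to_unit=C)
  To C: 290.2 - 273.15 = 17.05
  Target is C: 17.05
  Round to 2 decimals: 17.05
  -> result = 17.05 C
Step 2: clamp_value(value=17.05, minimum=10.0, maximum=80.0)
  result = max(10.0, min(80.0, 17.05)) = max(10.0, 17.05) = 17.05
  was_clamped = (17.05 != 17.05) = false
  -> result = 17.05
17.05


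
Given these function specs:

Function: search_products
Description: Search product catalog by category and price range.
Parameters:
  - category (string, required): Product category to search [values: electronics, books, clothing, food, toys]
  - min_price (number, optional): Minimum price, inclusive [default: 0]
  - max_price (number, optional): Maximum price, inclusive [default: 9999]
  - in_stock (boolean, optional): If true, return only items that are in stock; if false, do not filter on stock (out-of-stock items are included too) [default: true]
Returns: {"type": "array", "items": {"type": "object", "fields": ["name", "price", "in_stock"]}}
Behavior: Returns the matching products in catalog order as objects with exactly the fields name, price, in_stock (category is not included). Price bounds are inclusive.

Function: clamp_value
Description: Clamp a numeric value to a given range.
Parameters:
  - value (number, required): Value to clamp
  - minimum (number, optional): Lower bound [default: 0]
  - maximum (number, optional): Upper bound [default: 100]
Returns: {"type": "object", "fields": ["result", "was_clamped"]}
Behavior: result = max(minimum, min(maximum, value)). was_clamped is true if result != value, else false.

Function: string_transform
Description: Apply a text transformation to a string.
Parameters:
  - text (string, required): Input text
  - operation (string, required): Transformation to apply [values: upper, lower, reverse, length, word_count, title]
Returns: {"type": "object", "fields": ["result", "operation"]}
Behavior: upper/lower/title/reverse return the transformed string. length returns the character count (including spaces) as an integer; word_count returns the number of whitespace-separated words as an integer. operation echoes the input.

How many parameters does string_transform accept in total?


Parameters of string_transform: text (required), operation (required)
Total:
2


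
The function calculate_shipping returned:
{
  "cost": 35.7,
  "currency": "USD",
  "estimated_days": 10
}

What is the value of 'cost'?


35.7


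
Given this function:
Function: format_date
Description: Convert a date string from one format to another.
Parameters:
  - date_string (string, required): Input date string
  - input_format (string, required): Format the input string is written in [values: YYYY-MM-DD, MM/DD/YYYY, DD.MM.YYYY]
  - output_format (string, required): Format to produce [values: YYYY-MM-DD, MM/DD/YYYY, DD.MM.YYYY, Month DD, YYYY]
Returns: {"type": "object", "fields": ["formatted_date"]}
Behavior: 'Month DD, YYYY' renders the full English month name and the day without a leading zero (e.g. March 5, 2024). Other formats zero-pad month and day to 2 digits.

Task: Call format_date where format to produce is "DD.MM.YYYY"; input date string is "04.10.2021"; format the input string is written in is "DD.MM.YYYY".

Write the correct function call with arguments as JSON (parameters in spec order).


Mapping each described value to its parameter name:
  'Format to produce' -> output_format = "DD.MM.YYYY"
  'Input date string' -> date_string = "04.10.2021"
  'Format the input string is written in' -> input_format = "DD.MM.YYYY"
format_date({"date_string": "04.10.2021", "input_format": "DD.MM.YYYY", "output_format": "DD.MM.YYYY"})


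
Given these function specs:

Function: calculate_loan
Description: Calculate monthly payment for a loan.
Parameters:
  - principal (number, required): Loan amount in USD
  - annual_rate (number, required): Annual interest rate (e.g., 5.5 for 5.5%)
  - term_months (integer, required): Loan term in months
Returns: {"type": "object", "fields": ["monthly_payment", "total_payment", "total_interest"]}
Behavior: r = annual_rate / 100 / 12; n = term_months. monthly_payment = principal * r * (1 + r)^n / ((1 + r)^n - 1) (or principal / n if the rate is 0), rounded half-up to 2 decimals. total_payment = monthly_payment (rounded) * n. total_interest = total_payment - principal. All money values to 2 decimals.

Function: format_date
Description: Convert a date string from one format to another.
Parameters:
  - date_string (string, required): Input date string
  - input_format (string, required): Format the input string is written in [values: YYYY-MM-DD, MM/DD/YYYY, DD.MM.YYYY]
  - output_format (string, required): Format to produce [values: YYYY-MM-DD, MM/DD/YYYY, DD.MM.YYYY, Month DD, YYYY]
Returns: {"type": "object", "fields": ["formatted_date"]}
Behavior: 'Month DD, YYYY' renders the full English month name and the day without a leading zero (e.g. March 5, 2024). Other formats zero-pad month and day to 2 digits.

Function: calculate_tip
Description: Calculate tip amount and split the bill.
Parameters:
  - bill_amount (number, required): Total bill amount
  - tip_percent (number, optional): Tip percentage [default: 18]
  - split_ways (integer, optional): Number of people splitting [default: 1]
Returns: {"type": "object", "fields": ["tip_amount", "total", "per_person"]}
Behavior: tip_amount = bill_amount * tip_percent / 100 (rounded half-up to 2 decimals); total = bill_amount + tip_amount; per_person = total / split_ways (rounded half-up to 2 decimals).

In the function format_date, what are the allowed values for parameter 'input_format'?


The format_date spec declares:
  - input_format (string, required): Format the input string is written in [values: YYYY-MM-DD, MM/DD/YYYY, DD.MM.YYYY]
Allowed values:
YYYY-MM-DD, MM/DD/YYYY, DD.MM.YYYY


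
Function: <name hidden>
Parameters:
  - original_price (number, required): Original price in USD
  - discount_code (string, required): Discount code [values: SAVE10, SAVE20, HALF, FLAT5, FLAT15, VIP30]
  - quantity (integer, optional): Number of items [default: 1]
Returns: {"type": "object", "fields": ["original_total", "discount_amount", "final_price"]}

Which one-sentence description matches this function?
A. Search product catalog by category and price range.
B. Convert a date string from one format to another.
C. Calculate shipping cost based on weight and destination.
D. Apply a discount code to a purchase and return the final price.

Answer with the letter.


Parameters original_price, discount_code, quantity and return ["original_total", "discount_amount", "final_price"] fit: Apply a discount code to a purchase and return the final price.
D


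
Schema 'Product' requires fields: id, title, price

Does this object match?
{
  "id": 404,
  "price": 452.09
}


Checking required fields...
Missing: title
Invalid - missing required field 'title'


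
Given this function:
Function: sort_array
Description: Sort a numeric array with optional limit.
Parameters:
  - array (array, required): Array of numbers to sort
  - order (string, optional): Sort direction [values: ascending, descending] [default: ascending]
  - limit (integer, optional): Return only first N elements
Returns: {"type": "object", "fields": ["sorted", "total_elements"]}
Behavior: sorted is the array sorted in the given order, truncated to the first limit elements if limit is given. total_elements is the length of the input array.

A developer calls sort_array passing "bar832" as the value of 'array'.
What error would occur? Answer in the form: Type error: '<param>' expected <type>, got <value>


Spec: 'array' is declared as array; "bar832" is a string.
Type error: 'array' expected array, got "bar832"


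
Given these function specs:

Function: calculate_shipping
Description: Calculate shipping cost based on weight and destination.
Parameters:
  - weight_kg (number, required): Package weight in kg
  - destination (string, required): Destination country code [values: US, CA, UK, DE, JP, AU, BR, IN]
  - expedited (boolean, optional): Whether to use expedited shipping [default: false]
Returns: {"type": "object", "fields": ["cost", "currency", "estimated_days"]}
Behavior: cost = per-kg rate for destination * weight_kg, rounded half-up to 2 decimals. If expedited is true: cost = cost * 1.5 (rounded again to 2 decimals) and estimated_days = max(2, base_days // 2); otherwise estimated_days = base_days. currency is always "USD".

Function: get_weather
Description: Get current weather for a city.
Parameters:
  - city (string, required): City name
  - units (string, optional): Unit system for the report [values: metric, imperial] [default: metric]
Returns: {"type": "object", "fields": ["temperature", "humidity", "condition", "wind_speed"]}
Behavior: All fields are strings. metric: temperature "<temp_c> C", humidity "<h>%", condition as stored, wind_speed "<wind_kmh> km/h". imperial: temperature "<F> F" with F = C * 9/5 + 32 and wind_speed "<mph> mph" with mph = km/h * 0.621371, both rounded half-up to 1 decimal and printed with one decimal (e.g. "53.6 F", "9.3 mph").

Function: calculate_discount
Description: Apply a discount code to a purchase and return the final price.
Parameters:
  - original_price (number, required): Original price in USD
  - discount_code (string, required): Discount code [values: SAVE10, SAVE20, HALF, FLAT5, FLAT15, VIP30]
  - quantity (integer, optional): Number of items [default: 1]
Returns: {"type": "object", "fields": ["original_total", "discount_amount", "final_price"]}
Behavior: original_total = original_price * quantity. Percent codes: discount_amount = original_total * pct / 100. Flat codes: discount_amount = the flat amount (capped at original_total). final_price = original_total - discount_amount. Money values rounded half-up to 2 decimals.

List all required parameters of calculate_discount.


Parameters of calculate_discount and their required/optional flag:
  original_price: required
  discount_code: required
  quantity: optional
discount_code, original_price


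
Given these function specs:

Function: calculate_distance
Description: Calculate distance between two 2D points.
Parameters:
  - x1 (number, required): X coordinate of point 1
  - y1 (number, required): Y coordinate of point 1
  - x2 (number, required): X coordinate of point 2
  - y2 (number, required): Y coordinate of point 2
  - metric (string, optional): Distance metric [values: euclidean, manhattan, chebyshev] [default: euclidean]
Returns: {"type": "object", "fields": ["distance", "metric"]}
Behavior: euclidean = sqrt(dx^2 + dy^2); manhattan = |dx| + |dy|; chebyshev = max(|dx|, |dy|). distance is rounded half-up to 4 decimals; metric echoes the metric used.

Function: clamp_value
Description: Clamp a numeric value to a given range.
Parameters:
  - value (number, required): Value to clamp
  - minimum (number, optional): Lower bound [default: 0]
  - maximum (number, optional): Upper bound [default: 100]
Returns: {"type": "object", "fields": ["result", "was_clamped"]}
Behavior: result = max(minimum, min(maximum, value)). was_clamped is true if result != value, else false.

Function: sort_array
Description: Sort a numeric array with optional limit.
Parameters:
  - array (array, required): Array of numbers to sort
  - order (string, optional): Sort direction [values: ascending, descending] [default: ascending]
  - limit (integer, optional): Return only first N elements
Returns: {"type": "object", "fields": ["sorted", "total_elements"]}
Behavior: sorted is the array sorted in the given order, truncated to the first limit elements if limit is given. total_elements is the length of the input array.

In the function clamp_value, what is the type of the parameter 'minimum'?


The clamp_value spec declares:
  - minimum (number, optional): Lower bound [default: 0]
Type:
number


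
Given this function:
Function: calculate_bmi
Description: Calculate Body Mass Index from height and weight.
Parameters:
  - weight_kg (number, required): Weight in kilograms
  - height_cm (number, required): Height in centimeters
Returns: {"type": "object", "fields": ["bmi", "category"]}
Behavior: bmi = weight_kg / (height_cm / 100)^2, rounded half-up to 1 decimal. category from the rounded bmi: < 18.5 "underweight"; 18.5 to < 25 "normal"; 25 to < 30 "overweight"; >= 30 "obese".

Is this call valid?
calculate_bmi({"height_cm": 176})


Checking required parameters...
Missing required parameter: weight_kg
Invalid - missing required parameter 'weight_kg'


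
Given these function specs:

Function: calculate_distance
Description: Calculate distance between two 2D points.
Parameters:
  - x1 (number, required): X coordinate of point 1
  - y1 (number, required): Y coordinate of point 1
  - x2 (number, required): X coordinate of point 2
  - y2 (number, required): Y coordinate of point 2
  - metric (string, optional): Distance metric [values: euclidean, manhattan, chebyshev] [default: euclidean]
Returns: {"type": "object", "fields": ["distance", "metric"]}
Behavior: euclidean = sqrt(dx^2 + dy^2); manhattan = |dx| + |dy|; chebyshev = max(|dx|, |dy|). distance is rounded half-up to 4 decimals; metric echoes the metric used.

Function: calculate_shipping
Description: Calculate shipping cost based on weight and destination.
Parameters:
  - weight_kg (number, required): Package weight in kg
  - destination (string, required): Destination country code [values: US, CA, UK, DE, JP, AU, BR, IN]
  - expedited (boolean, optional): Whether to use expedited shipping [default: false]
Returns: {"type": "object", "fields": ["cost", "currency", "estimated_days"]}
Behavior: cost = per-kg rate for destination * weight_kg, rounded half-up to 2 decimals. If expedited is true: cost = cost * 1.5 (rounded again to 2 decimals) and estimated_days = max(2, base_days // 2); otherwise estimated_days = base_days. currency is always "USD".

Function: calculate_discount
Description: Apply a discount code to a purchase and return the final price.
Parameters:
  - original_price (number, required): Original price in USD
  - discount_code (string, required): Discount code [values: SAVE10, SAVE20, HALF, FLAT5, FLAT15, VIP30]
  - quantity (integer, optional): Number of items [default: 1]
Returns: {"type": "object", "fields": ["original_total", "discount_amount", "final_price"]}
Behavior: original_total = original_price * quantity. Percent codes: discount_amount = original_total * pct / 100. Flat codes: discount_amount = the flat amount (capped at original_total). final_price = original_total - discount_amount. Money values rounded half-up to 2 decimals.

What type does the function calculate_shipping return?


The calculate_shipping spec declares Returns: {"type": "object", "fields": ["cost", "currency", "estimated_days"]}
Type:
object


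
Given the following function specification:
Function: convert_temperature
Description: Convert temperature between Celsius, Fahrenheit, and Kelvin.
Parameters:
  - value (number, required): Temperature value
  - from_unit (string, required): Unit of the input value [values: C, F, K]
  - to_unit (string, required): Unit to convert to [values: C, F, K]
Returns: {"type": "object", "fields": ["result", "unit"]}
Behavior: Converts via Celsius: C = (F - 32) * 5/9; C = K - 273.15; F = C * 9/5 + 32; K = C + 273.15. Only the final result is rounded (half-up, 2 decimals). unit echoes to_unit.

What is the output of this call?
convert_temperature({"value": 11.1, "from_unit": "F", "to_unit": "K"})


To C: (11.1 - 32) * 5/9 = -11.611111
To K: -11.611111 + 273.15 = 261.538889
Round to 2 decimals: 261.54
Output:
{"result": 261.54, "unit": "K"}


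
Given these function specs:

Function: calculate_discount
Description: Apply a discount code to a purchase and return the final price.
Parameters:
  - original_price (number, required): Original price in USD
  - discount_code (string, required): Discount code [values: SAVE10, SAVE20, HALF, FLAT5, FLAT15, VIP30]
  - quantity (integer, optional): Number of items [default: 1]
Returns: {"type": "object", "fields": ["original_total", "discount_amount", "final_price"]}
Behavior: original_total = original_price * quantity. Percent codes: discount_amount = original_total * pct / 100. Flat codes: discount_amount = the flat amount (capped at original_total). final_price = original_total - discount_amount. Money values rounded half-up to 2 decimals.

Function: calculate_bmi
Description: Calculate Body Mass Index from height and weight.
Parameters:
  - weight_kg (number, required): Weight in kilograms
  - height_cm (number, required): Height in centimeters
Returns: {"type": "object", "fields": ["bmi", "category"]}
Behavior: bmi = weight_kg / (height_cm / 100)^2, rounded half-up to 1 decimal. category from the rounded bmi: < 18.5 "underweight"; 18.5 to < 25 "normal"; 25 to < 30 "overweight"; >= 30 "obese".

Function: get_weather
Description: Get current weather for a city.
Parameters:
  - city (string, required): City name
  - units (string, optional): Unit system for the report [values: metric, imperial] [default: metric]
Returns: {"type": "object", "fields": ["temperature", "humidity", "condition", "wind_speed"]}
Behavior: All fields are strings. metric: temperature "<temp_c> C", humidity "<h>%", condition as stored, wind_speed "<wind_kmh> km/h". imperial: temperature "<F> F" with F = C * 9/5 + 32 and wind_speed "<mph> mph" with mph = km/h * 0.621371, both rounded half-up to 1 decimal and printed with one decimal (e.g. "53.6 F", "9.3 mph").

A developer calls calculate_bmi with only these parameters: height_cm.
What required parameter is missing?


Required parameters: weight_kg, height_cm
Provided: height_cm
Missing: weight_kg
weight_kg


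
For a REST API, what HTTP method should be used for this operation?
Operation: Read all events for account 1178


GET = read, POST = create, PUT = update/replace, DELETE = remove
This operation is a read.
GET


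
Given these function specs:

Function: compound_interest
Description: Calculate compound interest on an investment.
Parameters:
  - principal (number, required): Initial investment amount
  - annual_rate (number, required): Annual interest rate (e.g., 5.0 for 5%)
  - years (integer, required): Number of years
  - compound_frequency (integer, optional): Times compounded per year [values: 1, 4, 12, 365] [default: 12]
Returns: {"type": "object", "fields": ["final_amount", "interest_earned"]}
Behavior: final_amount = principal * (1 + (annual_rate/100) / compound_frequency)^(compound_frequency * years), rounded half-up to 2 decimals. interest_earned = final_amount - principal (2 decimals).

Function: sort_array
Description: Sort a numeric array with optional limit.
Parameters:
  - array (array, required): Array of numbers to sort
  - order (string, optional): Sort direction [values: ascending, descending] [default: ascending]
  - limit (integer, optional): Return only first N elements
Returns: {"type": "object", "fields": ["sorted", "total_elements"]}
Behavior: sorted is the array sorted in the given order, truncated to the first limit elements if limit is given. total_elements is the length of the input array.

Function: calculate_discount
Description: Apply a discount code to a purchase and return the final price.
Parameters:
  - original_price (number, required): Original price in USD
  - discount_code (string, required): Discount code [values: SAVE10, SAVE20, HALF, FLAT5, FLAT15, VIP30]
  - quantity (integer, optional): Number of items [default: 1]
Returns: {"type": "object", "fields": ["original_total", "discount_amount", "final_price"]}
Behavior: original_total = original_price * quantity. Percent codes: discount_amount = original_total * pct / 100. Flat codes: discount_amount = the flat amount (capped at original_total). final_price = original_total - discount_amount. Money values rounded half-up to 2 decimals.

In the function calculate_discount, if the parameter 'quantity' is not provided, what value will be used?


The calculate_discount spec declares:
  - quantity (integer, optional): Number of items [default: 1]
Default:
1


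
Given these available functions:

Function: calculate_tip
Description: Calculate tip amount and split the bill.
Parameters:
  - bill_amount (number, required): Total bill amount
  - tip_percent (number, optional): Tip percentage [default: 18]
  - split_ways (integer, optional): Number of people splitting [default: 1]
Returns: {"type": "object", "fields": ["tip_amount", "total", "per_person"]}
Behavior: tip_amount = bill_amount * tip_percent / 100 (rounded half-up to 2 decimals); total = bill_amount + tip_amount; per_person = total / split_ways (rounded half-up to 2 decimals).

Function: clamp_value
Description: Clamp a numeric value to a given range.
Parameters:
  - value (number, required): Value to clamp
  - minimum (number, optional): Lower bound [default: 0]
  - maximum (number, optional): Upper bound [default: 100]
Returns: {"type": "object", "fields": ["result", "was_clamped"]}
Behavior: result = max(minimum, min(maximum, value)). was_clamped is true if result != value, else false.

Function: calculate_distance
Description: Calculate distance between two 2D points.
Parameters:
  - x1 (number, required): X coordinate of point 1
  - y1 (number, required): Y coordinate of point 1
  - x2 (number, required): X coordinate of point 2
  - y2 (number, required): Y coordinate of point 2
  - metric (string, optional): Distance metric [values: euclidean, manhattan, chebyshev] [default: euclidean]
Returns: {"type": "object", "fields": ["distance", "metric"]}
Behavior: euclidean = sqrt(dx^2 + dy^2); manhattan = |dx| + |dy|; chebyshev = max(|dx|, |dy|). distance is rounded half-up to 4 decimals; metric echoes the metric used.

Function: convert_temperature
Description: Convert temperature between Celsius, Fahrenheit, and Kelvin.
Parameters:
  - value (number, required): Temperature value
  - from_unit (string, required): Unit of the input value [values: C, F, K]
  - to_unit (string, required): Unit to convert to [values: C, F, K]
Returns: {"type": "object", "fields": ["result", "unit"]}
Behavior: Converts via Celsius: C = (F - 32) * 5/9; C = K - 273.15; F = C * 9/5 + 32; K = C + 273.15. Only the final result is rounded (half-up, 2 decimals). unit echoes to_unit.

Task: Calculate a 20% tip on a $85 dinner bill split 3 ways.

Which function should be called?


The task needs a function whose description is: Calculate tip amount and split the bill.
calculate_tip


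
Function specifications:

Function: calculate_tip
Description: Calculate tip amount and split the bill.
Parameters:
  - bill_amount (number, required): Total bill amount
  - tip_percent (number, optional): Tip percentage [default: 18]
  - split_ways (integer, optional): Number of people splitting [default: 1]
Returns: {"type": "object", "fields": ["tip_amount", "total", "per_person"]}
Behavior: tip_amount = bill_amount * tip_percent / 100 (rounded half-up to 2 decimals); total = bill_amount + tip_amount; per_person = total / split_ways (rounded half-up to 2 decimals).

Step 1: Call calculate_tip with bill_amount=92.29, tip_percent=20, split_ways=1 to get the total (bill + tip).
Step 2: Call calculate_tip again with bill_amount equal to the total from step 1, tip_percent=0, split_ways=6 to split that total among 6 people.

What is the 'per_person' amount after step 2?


Step 1: calculate_tip(bill_amount=92.29, tip_percent=20, split_ways=1)
  tip_amount = 92.29 * 20/100 = 18.458 -> 18.46
  total = 92.29 + 18.46 = 110.75
  per_person = 110.75 / 1 = 110.75 -> 110.75
  -> total = 110.75
Step 2: calculate_tip(bill_amount=110.75, tip_percent=0, split_ways=6)
  tip_amount = 110.75 * 0/100 = 0 -> 0.00
  total = 110.75 + 0.00 = 110.75
  per_person = 110.75 / 6 = 18.458333 -> 18.46
  -> per_person = 18.46
$18.46


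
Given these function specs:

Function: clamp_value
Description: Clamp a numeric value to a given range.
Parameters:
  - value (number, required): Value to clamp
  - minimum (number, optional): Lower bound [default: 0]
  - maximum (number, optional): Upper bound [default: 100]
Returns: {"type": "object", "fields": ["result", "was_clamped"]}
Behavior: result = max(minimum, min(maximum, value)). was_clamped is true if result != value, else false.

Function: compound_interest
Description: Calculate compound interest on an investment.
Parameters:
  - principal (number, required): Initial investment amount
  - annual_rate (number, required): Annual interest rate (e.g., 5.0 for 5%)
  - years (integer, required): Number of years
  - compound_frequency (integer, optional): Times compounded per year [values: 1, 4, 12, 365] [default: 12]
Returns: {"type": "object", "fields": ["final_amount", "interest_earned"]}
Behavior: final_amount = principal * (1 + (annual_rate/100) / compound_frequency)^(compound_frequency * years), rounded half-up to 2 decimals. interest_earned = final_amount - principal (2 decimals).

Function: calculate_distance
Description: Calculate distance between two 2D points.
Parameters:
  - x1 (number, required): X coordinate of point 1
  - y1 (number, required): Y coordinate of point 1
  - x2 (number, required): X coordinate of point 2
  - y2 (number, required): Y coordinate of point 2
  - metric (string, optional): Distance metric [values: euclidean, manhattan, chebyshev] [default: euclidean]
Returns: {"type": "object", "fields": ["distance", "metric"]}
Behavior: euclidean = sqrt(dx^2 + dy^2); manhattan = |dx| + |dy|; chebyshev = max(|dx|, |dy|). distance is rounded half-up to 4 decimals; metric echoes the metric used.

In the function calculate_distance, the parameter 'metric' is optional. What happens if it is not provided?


The calculate_distance spec declares:
  - metric (string, optional): Distance metric [values: euclidean, manhattan, chebyshev] [default: euclidean]
It defaults to euclidean


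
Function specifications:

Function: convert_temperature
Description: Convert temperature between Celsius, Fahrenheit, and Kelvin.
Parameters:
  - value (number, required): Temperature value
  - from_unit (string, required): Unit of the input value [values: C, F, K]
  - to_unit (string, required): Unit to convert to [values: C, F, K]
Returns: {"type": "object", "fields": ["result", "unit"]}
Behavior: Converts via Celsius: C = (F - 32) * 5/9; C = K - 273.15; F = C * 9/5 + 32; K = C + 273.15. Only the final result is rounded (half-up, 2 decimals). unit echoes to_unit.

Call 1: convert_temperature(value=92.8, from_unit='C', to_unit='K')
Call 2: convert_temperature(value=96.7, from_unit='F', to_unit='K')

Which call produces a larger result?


Call 1:
  Input already in C: 92.8
  To K: 92.8 + 273.15 = 365.95
  Round to 2 decimals: 365.95
  -> 365.95 K
Call 2:
  To C: (96.7 - 32) * 5/9 = 35.944444
  To K: 35.944444 + 273.15 = 309.094444
  Round to 2 decimals: 309.09
  -> 309.09 K
Call 1 (365.95 K)


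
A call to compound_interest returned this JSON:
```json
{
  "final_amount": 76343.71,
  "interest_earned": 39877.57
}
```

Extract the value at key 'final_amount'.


76343.71


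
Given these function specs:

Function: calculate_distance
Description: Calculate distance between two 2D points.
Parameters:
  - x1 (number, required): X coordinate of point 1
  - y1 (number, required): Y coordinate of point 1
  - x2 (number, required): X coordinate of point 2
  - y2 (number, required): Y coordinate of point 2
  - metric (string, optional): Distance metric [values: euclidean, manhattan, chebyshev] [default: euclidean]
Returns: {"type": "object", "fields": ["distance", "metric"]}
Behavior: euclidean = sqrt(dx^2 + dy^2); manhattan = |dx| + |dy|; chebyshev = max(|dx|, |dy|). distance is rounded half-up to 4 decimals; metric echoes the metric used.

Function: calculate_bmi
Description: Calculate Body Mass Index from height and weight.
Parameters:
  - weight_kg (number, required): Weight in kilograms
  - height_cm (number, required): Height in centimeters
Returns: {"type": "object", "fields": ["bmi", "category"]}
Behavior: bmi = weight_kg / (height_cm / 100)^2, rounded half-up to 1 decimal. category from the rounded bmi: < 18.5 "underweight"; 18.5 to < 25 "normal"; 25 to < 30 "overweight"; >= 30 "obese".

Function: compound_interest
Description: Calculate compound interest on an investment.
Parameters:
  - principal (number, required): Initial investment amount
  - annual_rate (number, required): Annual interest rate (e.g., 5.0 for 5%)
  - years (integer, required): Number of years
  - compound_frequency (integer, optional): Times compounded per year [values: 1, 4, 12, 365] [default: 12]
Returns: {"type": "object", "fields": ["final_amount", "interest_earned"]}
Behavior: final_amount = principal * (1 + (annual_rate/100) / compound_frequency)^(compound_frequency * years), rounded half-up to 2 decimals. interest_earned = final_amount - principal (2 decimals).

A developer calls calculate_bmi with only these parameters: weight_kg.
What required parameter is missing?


Required parameters: weight_kg, height_cm
Provided: weight_kg
Missing: height_cm
height_cm


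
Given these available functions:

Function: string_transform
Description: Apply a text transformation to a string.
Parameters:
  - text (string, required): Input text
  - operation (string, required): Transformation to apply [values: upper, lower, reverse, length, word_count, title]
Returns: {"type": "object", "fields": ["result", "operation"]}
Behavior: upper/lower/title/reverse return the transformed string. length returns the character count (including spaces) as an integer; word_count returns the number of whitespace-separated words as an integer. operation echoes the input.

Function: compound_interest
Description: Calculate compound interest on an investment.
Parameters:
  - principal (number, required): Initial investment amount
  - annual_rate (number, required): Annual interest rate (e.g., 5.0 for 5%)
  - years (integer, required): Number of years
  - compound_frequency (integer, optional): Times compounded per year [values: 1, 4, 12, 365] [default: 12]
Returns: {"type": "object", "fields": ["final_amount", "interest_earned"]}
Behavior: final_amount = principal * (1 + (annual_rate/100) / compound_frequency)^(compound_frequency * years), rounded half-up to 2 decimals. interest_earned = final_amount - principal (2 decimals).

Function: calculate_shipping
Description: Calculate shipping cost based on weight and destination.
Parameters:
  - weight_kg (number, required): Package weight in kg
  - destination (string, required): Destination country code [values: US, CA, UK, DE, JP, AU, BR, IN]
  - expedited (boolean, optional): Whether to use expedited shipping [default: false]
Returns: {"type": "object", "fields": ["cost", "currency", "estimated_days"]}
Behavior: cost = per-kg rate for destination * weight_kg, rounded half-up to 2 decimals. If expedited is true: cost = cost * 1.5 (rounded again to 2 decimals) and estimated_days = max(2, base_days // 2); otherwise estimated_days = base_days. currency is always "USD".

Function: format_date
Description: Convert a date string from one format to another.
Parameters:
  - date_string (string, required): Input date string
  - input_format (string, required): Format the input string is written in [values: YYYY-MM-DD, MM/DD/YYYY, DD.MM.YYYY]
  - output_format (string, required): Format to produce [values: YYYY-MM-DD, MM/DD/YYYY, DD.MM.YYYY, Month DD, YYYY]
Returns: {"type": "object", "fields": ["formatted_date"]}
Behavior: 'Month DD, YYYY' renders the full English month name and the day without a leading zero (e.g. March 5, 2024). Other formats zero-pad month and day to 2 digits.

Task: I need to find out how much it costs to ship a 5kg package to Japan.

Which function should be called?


The task needs a function whose description is: Calculate shipping cost based on weight and destination.
calculate_shipping


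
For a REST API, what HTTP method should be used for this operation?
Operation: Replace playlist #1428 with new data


GET = read, POST = create, PUT = update/replace, DELETE = remove
This operation is an update/replace.
PUT


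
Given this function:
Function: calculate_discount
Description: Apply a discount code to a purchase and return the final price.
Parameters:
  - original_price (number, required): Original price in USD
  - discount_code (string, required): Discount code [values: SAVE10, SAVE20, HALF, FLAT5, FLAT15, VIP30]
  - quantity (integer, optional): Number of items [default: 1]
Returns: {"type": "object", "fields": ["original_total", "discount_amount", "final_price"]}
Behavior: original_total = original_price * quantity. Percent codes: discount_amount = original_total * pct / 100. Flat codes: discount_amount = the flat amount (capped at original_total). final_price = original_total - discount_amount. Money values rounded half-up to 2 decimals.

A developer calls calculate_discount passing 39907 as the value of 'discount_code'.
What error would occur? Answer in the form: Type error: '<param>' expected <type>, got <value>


Spec: 'discount_code' is declared as string; 39907 is an integer.
Type error: 'discount_code' expected string, got 39907


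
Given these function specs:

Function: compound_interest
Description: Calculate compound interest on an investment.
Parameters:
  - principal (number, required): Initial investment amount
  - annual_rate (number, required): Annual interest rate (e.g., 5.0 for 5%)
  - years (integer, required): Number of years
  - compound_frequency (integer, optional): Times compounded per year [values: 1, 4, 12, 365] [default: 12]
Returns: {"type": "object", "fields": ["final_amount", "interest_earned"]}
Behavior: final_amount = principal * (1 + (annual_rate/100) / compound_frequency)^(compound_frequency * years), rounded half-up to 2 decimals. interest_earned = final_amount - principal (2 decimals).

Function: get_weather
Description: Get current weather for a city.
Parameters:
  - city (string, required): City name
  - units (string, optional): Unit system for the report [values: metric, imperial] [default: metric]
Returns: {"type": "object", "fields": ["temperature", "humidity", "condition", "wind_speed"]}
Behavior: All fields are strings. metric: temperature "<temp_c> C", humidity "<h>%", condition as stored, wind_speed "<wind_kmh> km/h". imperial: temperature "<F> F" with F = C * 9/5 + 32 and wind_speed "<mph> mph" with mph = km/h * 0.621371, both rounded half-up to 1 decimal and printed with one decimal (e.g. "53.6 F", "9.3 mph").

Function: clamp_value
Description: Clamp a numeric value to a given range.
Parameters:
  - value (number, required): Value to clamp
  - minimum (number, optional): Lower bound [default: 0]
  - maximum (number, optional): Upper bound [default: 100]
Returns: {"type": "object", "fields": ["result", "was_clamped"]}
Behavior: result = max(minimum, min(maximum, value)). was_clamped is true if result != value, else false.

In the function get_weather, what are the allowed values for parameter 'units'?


The get_weather spec declares:
  - units (string, optional): Unit system for the report [values: metric, imperial] [default: metric]
Allowed values:
metric, imperial


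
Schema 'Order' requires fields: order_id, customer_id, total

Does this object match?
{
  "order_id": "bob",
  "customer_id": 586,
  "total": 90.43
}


Checking required fields... All present.
Valid - all required fields present


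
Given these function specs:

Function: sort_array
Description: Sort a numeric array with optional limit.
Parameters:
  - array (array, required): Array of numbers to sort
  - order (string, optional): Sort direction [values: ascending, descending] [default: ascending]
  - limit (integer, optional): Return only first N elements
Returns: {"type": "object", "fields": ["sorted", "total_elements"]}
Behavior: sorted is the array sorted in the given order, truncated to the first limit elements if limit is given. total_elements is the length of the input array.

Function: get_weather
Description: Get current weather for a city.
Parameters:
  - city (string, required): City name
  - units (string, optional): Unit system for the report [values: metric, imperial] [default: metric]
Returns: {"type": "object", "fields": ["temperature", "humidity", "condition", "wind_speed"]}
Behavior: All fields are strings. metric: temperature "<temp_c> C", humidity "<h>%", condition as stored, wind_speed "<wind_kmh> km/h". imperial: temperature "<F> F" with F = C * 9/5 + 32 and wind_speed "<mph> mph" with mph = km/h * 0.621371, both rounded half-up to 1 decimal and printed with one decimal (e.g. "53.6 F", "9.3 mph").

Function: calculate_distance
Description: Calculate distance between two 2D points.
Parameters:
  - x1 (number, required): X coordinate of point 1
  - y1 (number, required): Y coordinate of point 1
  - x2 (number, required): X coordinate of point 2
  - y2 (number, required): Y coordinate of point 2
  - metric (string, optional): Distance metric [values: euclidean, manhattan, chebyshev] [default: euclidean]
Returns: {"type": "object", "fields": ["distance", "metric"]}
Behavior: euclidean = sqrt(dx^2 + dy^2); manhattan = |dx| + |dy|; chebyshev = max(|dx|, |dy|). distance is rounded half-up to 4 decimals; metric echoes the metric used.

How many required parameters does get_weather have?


Parameters of get_weather: city (required), units (optional)
Required count:
1


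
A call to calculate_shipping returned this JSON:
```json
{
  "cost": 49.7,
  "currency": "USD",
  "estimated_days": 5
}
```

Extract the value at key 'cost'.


49.7


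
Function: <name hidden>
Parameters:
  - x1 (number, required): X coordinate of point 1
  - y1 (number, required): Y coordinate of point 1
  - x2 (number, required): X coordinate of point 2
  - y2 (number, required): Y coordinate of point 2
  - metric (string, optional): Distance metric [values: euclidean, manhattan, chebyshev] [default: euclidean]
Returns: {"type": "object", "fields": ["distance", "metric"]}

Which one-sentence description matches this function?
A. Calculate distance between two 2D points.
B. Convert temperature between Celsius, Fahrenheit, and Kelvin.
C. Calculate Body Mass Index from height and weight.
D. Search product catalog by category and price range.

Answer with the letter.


Parameters x1, y1, x2, y2, metric and return ["distance", "metric"] fit: Calculate distance between two 2D points.
A


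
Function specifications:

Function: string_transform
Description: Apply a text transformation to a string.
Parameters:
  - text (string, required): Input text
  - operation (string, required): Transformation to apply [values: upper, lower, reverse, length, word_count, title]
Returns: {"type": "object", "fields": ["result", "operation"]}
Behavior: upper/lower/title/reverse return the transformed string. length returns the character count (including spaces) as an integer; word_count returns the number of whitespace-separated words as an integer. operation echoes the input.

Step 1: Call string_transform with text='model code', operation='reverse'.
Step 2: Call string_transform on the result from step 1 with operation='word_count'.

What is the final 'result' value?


Step 1: string_transform(text='model code', operation='reverse')
  -> result = 'edoc ledom'
Step 2: string_transform(text='edoc ledom', operation='word_count')
  words: edoc, ledom -> 2
  -> result = 2
2
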